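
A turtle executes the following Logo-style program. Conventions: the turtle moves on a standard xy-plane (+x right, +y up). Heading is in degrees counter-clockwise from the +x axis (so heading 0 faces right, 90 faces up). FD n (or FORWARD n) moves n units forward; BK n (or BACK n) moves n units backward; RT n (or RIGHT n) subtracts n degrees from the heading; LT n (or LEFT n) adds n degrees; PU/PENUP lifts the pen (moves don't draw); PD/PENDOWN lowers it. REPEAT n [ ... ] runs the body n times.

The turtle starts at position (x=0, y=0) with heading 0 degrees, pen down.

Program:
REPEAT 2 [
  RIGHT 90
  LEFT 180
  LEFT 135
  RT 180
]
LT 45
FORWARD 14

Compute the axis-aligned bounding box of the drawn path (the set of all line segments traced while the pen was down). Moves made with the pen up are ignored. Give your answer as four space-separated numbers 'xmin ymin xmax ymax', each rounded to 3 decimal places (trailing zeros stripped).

Answer: -9.899 0 0 9.899

Derivation:
Executing turtle program step by step:
Start: pos=(0,0), heading=0, pen down
REPEAT 2 [
  -- iteration 1/2 --
  RT 90: heading 0 -> 270
  LT 180: heading 270 -> 90
  LT 135: heading 90 -> 225
  RT 180: heading 225 -> 45
  -- iteration 2/2 --
  RT 90: heading 45 -> 315
  LT 180: heading 315 -> 135
  LT 135: heading 135 -> 270
  RT 180: heading 270 -> 90
]
LT 45: heading 90 -> 135
FD 14: (0,0) -> (-9.899,9.899) [heading=135, draw]
Final: pos=(-9.899,9.899), heading=135, 1 segment(s) drawn

Segment endpoints: x in {-9.899, 0}, y in {0, 9.899}
xmin=-9.899, ymin=0, xmax=0, ymax=9.899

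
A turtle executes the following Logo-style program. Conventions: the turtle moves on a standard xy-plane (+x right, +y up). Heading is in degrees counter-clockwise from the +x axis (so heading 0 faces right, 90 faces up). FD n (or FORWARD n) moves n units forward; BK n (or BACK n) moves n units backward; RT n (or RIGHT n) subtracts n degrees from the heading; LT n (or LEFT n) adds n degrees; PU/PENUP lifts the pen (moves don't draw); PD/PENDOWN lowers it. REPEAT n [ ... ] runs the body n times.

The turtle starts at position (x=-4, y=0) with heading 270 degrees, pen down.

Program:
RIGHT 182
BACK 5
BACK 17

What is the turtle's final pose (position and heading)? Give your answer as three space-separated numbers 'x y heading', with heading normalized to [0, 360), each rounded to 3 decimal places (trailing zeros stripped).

Answer: -4.768 -21.987 88

Derivation:
Executing turtle program step by step:
Start: pos=(-4,0), heading=270, pen down
RT 182: heading 270 -> 88
BK 5: (-4,0) -> (-4.174,-4.997) [heading=88, draw]
BK 17: (-4.174,-4.997) -> (-4.768,-21.987) [heading=88, draw]
Final: pos=(-4.768,-21.987), heading=88, 2 segment(s) drawn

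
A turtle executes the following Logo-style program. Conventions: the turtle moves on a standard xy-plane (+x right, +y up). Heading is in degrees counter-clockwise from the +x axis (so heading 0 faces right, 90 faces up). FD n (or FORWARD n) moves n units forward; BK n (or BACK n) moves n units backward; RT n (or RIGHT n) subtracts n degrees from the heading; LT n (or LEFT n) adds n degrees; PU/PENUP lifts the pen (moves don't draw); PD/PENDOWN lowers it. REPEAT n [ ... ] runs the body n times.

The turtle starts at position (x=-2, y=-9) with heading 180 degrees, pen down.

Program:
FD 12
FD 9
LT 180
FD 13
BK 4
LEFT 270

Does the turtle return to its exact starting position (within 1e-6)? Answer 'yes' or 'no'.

Answer: no

Derivation:
Executing turtle program step by step:
Start: pos=(-2,-9), heading=180, pen down
FD 12: (-2,-9) -> (-14,-9) [heading=180, draw]
FD 9: (-14,-9) -> (-23,-9) [heading=180, draw]
LT 180: heading 180 -> 0
FD 13: (-23,-9) -> (-10,-9) [heading=0, draw]
BK 4: (-10,-9) -> (-14,-9) [heading=0, draw]
LT 270: heading 0 -> 270
Final: pos=(-14,-9), heading=270, 4 segment(s) drawn

Start position: (-2, -9)
Final position: (-14, -9)
Distance = 12; >= 1e-6 -> NOT closed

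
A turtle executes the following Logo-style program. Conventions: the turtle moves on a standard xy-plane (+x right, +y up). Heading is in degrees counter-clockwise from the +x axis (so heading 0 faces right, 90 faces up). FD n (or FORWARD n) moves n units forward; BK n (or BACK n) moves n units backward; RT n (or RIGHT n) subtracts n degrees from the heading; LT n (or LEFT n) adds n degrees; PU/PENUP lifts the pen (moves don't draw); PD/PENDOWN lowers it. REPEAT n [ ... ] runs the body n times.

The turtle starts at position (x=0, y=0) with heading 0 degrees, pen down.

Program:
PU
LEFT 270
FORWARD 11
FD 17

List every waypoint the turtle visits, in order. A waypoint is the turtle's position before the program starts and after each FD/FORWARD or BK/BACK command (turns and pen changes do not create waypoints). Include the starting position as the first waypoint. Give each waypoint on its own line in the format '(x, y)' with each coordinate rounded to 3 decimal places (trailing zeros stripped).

Executing turtle program step by step:
Start: pos=(0,0), heading=0, pen down
PU: pen up
LT 270: heading 0 -> 270
FD 11: (0,0) -> (0,-11) [heading=270, move]
FD 17: (0,-11) -> (0,-28) [heading=270, move]
Final: pos=(0,-28), heading=270, 0 segment(s) drawn
Waypoints (3 total):
(0, 0)
(0, -11)
(0, -28)

Answer: (0, 0)
(0, -11)
(0, -28)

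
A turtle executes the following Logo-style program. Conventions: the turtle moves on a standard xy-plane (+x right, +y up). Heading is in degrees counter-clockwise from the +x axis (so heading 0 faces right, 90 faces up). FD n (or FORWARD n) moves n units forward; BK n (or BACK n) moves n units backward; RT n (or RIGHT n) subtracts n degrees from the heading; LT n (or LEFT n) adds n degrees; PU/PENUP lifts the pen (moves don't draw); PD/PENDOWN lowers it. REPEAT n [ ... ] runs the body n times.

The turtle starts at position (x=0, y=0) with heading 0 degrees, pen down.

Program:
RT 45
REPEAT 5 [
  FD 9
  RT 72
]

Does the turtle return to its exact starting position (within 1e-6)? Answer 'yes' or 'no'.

Executing turtle program step by step:
Start: pos=(0,0), heading=0, pen down
RT 45: heading 0 -> 315
REPEAT 5 [
  -- iteration 1/5 --
  FD 9: (0,0) -> (6.364,-6.364) [heading=315, draw]
  RT 72: heading 315 -> 243
  -- iteration 2/5 --
  FD 9: (6.364,-6.364) -> (2.278,-14.383) [heading=243, draw]
  RT 72: heading 243 -> 171
  -- iteration 3/5 --
  FD 9: (2.278,-14.383) -> (-6.611,-12.975) [heading=171, draw]
  RT 72: heading 171 -> 99
  -- iteration 4/5 --
  FD 9: (-6.611,-12.975) -> (-8.019,-4.086) [heading=99, draw]
  RT 72: heading 99 -> 27
  -- iteration 5/5 --
  FD 9: (-8.019,-4.086) -> (0,0) [heading=27, draw]
  RT 72: heading 27 -> 315
]
Final: pos=(0,0), heading=315, 5 segment(s) drawn

Start position: (0, 0)
Final position: (0, 0)
Distance = 0; < 1e-6 -> CLOSED

Answer: yes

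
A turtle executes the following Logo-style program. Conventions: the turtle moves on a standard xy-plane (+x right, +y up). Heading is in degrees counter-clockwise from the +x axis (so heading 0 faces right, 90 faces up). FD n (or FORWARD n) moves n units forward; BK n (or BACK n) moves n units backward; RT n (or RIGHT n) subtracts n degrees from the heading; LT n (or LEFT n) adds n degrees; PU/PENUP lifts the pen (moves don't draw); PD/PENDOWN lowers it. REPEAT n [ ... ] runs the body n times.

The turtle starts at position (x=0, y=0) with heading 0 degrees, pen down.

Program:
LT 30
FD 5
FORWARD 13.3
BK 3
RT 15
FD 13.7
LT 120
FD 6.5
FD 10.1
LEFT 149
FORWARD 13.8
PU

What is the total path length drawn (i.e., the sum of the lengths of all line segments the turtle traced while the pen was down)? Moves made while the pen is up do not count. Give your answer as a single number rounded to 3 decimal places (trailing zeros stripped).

Answer: 65.4

Derivation:
Executing turtle program step by step:
Start: pos=(0,0), heading=0, pen down
LT 30: heading 0 -> 30
FD 5: (0,0) -> (4.33,2.5) [heading=30, draw]
FD 13.3: (4.33,2.5) -> (15.848,9.15) [heading=30, draw]
BK 3: (15.848,9.15) -> (13.25,7.65) [heading=30, draw]
RT 15: heading 30 -> 15
FD 13.7: (13.25,7.65) -> (26.483,11.196) [heading=15, draw]
LT 120: heading 15 -> 135
FD 6.5: (26.483,11.196) -> (21.887,15.792) [heading=135, draw]
FD 10.1: (21.887,15.792) -> (14.745,22.934) [heading=135, draw]
LT 149: heading 135 -> 284
FD 13.8: (14.745,22.934) -> (18.084,9.544) [heading=284, draw]
PU: pen up
Final: pos=(18.084,9.544), heading=284, 7 segment(s) drawn

Segment lengths:
  seg 1: (0,0) -> (4.33,2.5), length = 5
  seg 2: (4.33,2.5) -> (15.848,9.15), length = 13.3
  seg 3: (15.848,9.15) -> (13.25,7.65), length = 3
  seg 4: (13.25,7.65) -> (26.483,11.196), length = 13.7
  seg 5: (26.483,11.196) -> (21.887,15.792), length = 6.5
  seg 6: (21.887,15.792) -> (14.745,22.934), length = 10.1
  seg 7: (14.745,22.934) -> (18.084,9.544), length = 13.8
Total = 65.4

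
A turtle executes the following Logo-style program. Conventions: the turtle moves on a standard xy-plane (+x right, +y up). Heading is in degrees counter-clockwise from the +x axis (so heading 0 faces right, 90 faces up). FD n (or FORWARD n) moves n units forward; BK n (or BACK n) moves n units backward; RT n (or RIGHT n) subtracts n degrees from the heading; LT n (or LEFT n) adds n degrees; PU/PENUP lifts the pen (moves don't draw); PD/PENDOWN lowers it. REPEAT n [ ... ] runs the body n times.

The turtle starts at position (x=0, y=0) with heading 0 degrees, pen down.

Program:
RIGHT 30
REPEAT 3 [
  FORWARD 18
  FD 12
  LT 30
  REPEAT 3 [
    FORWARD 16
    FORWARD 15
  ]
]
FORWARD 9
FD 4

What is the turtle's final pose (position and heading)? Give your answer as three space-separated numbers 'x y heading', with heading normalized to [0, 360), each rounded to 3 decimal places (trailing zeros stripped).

Answer: 308.502 138.299 60

Derivation:
Executing turtle program step by step:
Start: pos=(0,0), heading=0, pen down
RT 30: heading 0 -> 330
REPEAT 3 [
  -- iteration 1/3 --
  FD 18: (0,0) -> (15.588,-9) [heading=330, draw]
  FD 12: (15.588,-9) -> (25.981,-15) [heading=330, draw]
  LT 30: heading 330 -> 0
  REPEAT 3 [
    -- iteration 1/3 --
    FD 16: (25.981,-15) -> (41.981,-15) [heading=0, draw]
    FD 15: (41.981,-15) -> (56.981,-15) [heading=0, draw]
    -- iteration 2/3 --
    FD 16: (56.981,-15) -> (72.981,-15) [heading=0, draw]
    FD 15: (72.981,-15) -> (87.981,-15) [heading=0, draw]
    -- iteration 3/3 --
    FD 16: (87.981,-15) -> (103.981,-15) [heading=0, draw]
    FD 15: (103.981,-15) -> (118.981,-15) [heading=0, draw]
  ]
  -- iteration 2/3 --
  FD 18: (118.981,-15) -> (136.981,-15) [heading=0, draw]
  FD 12: (136.981,-15) -> (148.981,-15) [heading=0, draw]
  LT 30: heading 0 -> 30
  REPEAT 3 [
    -- iteration 1/3 --
    FD 16: (148.981,-15) -> (162.837,-7) [heading=30, draw]
    FD 15: (162.837,-7) -> (175.828,0.5) [heading=30, draw]
    -- iteration 2/3 --
    FD 16: (175.828,0.5) -> (189.684,8.5) [heading=30, draw]
    FD 15: (189.684,8.5) -> (202.674,16) [heading=30, draw]
    -- iteration 3/3 --
    FD 16: (202.674,16) -> (216.531,24) [heading=30, draw]
    FD 15: (216.531,24) -> (229.521,31.5) [heading=30, draw]
  ]
  -- iteration 3/3 --
  FD 18: (229.521,31.5) -> (245.11,40.5) [heading=30, draw]
  FD 12: (245.11,40.5) -> (255.502,46.5) [heading=30, draw]
  LT 30: heading 30 -> 60
  REPEAT 3 [
    -- iteration 1/3 --
    FD 16: (255.502,46.5) -> (263.502,60.356) [heading=60, draw]
    FD 15: (263.502,60.356) -> (271.002,73.347) [heading=60, draw]
    -- iteration 2/3 --
    FD 16: (271.002,73.347) -> (279.002,87.203) [heading=60, draw]
    FD 15: (279.002,87.203) -> (286.502,100.194) [heading=60, draw]
    -- iteration 3/3 --
    FD 16: (286.502,100.194) -> (294.502,114.05) [heading=60, draw]
    FD 15: (294.502,114.05) -> (302.002,127.04) [heading=60, draw]
  ]
]
FD 9: (302.002,127.04) -> (306.502,134.835) [heading=60, draw]
FD 4: (306.502,134.835) -> (308.502,138.299) [heading=60, draw]
Final: pos=(308.502,138.299), heading=60, 26 segment(s) drawn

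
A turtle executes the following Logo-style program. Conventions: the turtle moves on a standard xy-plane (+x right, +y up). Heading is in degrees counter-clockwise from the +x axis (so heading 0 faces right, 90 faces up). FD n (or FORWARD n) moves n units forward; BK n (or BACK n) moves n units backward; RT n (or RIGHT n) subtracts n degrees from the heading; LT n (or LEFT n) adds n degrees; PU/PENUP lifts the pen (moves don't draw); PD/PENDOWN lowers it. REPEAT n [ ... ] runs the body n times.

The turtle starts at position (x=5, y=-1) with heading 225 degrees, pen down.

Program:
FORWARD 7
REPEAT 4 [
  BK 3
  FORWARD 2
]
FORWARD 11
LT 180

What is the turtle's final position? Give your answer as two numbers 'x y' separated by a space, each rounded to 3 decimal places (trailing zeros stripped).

Executing turtle program step by step:
Start: pos=(5,-1), heading=225, pen down
FD 7: (5,-1) -> (0.05,-5.95) [heading=225, draw]
REPEAT 4 [
  -- iteration 1/4 --
  BK 3: (0.05,-5.95) -> (2.172,-3.828) [heading=225, draw]
  FD 2: (2.172,-3.828) -> (0.757,-5.243) [heading=225, draw]
  -- iteration 2/4 --
  BK 3: (0.757,-5.243) -> (2.879,-3.121) [heading=225, draw]
  FD 2: (2.879,-3.121) -> (1.464,-4.536) [heading=225, draw]
  -- iteration 3/4 --
  BK 3: (1.464,-4.536) -> (3.586,-2.414) [heading=225, draw]
  FD 2: (3.586,-2.414) -> (2.172,-3.828) [heading=225, draw]
  -- iteration 4/4 --
  BK 3: (2.172,-3.828) -> (4.293,-1.707) [heading=225, draw]
  FD 2: (4.293,-1.707) -> (2.879,-3.121) [heading=225, draw]
]
FD 11: (2.879,-3.121) -> (-4.899,-10.899) [heading=225, draw]
LT 180: heading 225 -> 45
Final: pos=(-4.899,-10.899), heading=45, 10 segment(s) drawn

Answer: -4.899 -10.899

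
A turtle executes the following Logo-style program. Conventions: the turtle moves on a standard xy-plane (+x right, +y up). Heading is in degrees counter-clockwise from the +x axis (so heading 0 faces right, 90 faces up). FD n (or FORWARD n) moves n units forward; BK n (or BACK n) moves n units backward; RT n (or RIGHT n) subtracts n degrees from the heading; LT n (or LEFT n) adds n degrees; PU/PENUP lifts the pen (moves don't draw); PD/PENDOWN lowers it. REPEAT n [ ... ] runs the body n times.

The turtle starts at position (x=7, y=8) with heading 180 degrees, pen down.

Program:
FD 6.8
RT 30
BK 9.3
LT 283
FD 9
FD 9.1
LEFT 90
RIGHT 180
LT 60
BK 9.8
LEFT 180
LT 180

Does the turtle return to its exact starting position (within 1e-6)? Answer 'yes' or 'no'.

Answer: no

Derivation:
Executing turtle program step by step:
Start: pos=(7,8), heading=180, pen down
FD 6.8: (7,8) -> (0.2,8) [heading=180, draw]
RT 30: heading 180 -> 150
BK 9.3: (0.2,8) -> (8.254,3.35) [heading=150, draw]
LT 283: heading 150 -> 73
FD 9: (8.254,3.35) -> (10.885,11.957) [heading=73, draw]
FD 9.1: (10.885,11.957) -> (13.546,20.659) [heading=73, draw]
LT 90: heading 73 -> 163
RT 180: heading 163 -> 343
LT 60: heading 343 -> 43
BK 9.8: (13.546,20.659) -> (6.379,13.976) [heading=43, draw]
LT 180: heading 43 -> 223
LT 180: heading 223 -> 43
Final: pos=(6.379,13.976), heading=43, 5 segment(s) drawn

Start position: (7, 8)
Final position: (6.379, 13.976)
Distance = 6.008; >= 1e-6 -> NOT closed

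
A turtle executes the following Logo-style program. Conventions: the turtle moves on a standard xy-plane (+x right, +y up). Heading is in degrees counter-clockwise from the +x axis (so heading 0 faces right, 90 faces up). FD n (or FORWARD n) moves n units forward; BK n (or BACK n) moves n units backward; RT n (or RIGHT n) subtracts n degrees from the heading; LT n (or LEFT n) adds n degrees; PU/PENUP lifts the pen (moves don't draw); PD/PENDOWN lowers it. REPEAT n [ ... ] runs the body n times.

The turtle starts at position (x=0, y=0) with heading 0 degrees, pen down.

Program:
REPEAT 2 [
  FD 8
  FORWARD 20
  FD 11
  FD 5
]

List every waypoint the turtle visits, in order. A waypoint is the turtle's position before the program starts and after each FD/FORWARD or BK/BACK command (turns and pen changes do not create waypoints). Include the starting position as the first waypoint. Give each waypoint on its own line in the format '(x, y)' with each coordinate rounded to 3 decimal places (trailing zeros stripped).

Executing turtle program step by step:
Start: pos=(0,0), heading=0, pen down
REPEAT 2 [
  -- iteration 1/2 --
  FD 8: (0,0) -> (8,0) [heading=0, draw]
  FD 20: (8,0) -> (28,0) [heading=0, draw]
  FD 11: (28,0) -> (39,0) [heading=0, draw]
  FD 5: (39,0) -> (44,0) [heading=0, draw]
  -- iteration 2/2 --
  FD 8: (44,0) -> (52,0) [heading=0, draw]
  FD 20: (52,0) -> (72,0) [heading=0, draw]
  FD 11: (72,0) -> (83,0) [heading=0, draw]
  FD 5: (83,0) -> (88,0) [heading=0, draw]
]
Final: pos=(88,0), heading=0, 8 segment(s) drawn
Waypoints (9 total):
(0, 0)
(8, 0)
(28, 0)
(39, 0)
(44, 0)
(52, 0)
(72, 0)
(83, 0)
(88, 0)

Answer: (0, 0)
(8, 0)
(28, 0)
(39, 0)
(44, 0)
(52, 0)
(72, 0)
(83, 0)
(88, 0)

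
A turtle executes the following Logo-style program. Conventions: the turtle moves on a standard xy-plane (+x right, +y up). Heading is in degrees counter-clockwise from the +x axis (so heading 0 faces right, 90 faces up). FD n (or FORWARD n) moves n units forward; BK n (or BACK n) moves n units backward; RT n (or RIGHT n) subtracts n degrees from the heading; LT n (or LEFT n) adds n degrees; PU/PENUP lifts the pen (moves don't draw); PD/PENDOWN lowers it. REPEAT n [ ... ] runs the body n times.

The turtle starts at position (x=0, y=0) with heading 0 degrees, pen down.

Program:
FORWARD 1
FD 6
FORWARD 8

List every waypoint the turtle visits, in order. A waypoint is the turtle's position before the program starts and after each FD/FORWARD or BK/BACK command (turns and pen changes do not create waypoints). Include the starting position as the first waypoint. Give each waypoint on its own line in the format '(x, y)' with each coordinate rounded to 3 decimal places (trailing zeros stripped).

Answer: (0, 0)
(1, 0)
(7, 0)
(15, 0)

Derivation:
Executing turtle program step by step:
Start: pos=(0,0), heading=0, pen down
FD 1: (0,0) -> (1,0) [heading=0, draw]
FD 6: (1,0) -> (7,0) [heading=0, draw]
FD 8: (7,0) -> (15,0) [heading=0, draw]
Final: pos=(15,0), heading=0, 3 segment(s) drawn
Waypoints (4 total):
(0, 0)
(1, 0)
(7, 0)
(15, 0)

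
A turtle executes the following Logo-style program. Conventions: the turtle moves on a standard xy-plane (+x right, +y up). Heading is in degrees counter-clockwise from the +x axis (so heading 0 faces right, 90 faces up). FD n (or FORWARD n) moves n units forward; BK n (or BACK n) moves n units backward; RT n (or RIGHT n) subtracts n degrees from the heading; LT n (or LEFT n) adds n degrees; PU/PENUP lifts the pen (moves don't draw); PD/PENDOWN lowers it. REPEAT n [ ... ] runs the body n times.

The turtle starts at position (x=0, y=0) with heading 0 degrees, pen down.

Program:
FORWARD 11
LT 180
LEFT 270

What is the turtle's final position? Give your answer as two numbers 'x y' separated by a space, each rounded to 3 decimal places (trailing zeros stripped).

Executing turtle program step by step:
Start: pos=(0,0), heading=0, pen down
FD 11: (0,0) -> (11,0) [heading=0, draw]
LT 180: heading 0 -> 180
LT 270: heading 180 -> 90
Final: pos=(11,0), heading=90, 1 segment(s) drawn

Answer: 11 0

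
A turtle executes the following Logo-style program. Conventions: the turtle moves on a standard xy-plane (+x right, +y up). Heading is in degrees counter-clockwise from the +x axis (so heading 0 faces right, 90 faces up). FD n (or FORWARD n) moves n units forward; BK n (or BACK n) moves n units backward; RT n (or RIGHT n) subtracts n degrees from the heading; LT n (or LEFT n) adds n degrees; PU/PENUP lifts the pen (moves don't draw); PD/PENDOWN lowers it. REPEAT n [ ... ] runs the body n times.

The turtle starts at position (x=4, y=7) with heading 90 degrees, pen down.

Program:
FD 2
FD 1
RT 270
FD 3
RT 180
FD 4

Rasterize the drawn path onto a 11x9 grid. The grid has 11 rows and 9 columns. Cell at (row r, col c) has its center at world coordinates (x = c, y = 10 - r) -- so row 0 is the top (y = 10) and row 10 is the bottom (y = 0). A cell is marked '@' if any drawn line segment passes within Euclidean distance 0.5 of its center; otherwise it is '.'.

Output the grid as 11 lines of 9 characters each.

Segment 0: (4,7) -> (4,9)
Segment 1: (4,9) -> (4,10)
Segment 2: (4,10) -> (1,10)
Segment 3: (1,10) -> (5,10)

Answer: .@@@@@...
....@....
....@....
....@....
.........
.........
.........
.........
.........
.........
.........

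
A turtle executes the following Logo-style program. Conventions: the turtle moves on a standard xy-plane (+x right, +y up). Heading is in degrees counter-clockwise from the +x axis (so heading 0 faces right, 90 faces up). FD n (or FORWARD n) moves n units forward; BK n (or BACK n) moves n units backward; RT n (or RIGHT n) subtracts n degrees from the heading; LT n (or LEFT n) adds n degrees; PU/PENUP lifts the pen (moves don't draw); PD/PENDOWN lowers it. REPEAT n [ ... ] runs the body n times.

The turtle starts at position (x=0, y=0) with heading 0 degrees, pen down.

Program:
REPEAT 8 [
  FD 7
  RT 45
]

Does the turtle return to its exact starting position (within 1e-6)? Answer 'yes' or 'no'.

Executing turtle program step by step:
Start: pos=(0,0), heading=0, pen down
REPEAT 8 [
  -- iteration 1/8 --
  FD 7: (0,0) -> (7,0) [heading=0, draw]
  RT 45: heading 0 -> 315
  -- iteration 2/8 --
  FD 7: (7,0) -> (11.95,-4.95) [heading=315, draw]
  RT 45: heading 315 -> 270
  -- iteration 3/8 --
  FD 7: (11.95,-4.95) -> (11.95,-11.95) [heading=270, draw]
  RT 45: heading 270 -> 225
  -- iteration 4/8 --
  FD 7: (11.95,-11.95) -> (7,-16.899) [heading=225, draw]
  RT 45: heading 225 -> 180
  -- iteration 5/8 --
  FD 7: (7,-16.899) -> (0,-16.899) [heading=180, draw]
  RT 45: heading 180 -> 135
  -- iteration 6/8 --
  FD 7: (0,-16.899) -> (-4.95,-11.95) [heading=135, draw]
  RT 45: heading 135 -> 90
  -- iteration 7/8 --
  FD 7: (-4.95,-11.95) -> (-4.95,-4.95) [heading=90, draw]
  RT 45: heading 90 -> 45
  -- iteration 8/8 --
  FD 7: (-4.95,-4.95) -> (0,0) [heading=45, draw]
  RT 45: heading 45 -> 0
]
Final: pos=(0,0), heading=0, 8 segment(s) drawn

Start position: (0, 0)
Final position: (0, 0)
Distance = 0; < 1e-6 -> CLOSED

Answer: yes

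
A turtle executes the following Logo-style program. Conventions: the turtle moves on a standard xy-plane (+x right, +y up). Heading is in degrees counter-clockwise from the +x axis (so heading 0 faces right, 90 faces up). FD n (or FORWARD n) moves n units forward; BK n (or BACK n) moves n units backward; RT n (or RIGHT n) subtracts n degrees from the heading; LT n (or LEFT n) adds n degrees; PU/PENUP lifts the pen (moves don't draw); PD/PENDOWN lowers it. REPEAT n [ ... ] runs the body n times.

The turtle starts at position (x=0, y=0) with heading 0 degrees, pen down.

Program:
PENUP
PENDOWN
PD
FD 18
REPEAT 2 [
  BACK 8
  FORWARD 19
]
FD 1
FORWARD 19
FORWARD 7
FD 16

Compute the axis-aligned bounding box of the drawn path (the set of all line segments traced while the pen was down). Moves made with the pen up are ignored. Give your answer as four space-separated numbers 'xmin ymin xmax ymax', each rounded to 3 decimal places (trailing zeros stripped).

Executing turtle program step by step:
Start: pos=(0,0), heading=0, pen down
PU: pen up
PD: pen down
PD: pen down
FD 18: (0,0) -> (18,0) [heading=0, draw]
REPEAT 2 [
  -- iteration 1/2 --
  BK 8: (18,0) -> (10,0) [heading=0, draw]
  FD 19: (10,0) -> (29,0) [heading=0, draw]
  -- iteration 2/2 --
  BK 8: (29,0) -> (21,0) [heading=0, draw]
  FD 19: (21,0) -> (40,0) [heading=0, draw]
]
FD 1: (40,0) -> (41,0) [heading=0, draw]
FD 19: (41,0) -> (60,0) [heading=0, draw]
FD 7: (60,0) -> (67,0) [heading=0, draw]
FD 16: (67,0) -> (83,0) [heading=0, draw]
Final: pos=(83,0), heading=0, 9 segment(s) drawn

Segment endpoints: x in {0, 10, 18, 21, 29, 40, 41, 60, 67, 83}, y in {0}
xmin=0, ymin=0, xmax=83, ymax=0

Answer: 0 0 83 0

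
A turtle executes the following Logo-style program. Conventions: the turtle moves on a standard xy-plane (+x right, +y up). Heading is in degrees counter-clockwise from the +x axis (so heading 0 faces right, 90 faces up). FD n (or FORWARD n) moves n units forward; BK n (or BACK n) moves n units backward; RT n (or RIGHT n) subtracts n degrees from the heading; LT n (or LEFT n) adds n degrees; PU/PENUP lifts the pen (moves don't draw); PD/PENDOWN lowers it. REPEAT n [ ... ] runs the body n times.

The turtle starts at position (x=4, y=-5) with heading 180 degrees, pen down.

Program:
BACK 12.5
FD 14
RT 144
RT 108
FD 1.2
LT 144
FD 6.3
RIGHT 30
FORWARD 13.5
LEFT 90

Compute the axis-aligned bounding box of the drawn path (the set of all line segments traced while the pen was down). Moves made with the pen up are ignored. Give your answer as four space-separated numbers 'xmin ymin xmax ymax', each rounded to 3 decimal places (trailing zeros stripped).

Answer: 2.5 -6.141 16.5 8.884

Derivation:
Executing turtle program step by step:
Start: pos=(4,-5), heading=180, pen down
BK 12.5: (4,-5) -> (16.5,-5) [heading=180, draw]
FD 14: (16.5,-5) -> (2.5,-5) [heading=180, draw]
RT 144: heading 180 -> 36
RT 108: heading 36 -> 288
FD 1.2: (2.5,-5) -> (2.871,-6.141) [heading=288, draw]
LT 144: heading 288 -> 72
FD 6.3: (2.871,-6.141) -> (4.818,-0.15) [heading=72, draw]
RT 30: heading 72 -> 42
FD 13.5: (4.818,-0.15) -> (14.85,8.884) [heading=42, draw]
LT 90: heading 42 -> 132
Final: pos=(14.85,8.884), heading=132, 5 segment(s) drawn

Segment endpoints: x in {2.5, 2.871, 4, 4.818, 14.85, 16.5}, y in {-6.141, -5, -5, -0.15, 8.884}
xmin=2.5, ymin=-6.141, xmax=16.5, ymax=8.884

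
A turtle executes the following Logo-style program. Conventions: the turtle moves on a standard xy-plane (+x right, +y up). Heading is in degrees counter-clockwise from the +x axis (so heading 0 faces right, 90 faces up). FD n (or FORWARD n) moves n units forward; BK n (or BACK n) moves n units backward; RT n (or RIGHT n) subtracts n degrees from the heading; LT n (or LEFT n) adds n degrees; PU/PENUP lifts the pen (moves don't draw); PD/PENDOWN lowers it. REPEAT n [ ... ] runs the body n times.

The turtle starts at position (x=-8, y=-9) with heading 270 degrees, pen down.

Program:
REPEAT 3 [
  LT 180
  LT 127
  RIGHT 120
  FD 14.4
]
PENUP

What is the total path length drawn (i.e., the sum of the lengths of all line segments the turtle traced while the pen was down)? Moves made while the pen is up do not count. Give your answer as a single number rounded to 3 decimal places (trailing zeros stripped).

Answer: 43.2

Derivation:
Executing turtle program step by step:
Start: pos=(-8,-9), heading=270, pen down
REPEAT 3 [
  -- iteration 1/3 --
  LT 180: heading 270 -> 90
  LT 127: heading 90 -> 217
  RT 120: heading 217 -> 97
  FD 14.4: (-8,-9) -> (-9.755,5.293) [heading=97, draw]
  -- iteration 2/3 --
  LT 180: heading 97 -> 277
  LT 127: heading 277 -> 44
  RT 120: heading 44 -> 284
  FD 14.4: (-9.755,5.293) -> (-6.271,-8.68) [heading=284, draw]
  -- iteration 3/3 --
  LT 180: heading 284 -> 104
  LT 127: heading 104 -> 231
  RT 120: heading 231 -> 111
  FD 14.4: (-6.271,-8.68) -> (-11.432,4.764) [heading=111, draw]
]
PU: pen up
Final: pos=(-11.432,4.764), heading=111, 3 segment(s) drawn

Segment lengths:
  seg 1: (-8,-9) -> (-9.755,5.293), length = 14.4
  seg 2: (-9.755,5.293) -> (-6.271,-8.68), length = 14.4
  seg 3: (-6.271,-8.68) -> (-11.432,4.764), length = 14.4
Total = 43.2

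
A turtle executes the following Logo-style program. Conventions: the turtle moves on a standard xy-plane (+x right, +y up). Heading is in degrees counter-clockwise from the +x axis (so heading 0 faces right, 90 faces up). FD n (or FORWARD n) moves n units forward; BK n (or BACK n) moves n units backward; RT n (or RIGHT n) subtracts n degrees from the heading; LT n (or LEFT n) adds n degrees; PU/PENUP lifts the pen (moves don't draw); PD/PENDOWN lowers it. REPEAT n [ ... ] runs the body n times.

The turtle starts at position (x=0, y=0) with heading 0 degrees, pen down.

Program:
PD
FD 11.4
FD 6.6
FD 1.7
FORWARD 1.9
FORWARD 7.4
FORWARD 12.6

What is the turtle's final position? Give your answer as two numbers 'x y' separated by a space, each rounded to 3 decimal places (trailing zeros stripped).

Executing turtle program step by step:
Start: pos=(0,0), heading=0, pen down
PD: pen down
FD 11.4: (0,0) -> (11.4,0) [heading=0, draw]
FD 6.6: (11.4,0) -> (18,0) [heading=0, draw]
FD 1.7: (18,0) -> (19.7,0) [heading=0, draw]
FD 1.9: (19.7,0) -> (21.6,0) [heading=0, draw]
FD 7.4: (21.6,0) -> (29,0) [heading=0, draw]
FD 12.6: (29,0) -> (41.6,0) [heading=0, draw]
Final: pos=(41.6,0), heading=0, 6 segment(s) drawn

Answer: 41.6 0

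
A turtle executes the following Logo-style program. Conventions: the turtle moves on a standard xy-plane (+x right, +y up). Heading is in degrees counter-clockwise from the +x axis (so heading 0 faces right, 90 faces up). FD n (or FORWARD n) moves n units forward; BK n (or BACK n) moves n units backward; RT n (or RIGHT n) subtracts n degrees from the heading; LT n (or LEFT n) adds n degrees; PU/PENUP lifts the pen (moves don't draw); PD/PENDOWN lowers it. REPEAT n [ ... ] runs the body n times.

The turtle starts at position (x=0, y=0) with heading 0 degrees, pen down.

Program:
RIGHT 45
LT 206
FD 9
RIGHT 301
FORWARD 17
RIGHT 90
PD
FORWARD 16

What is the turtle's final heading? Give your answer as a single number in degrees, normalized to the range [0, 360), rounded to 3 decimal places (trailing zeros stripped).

Executing turtle program step by step:
Start: pos=(0,0), heading=0, pen down
RT 45: heading 0 -> 315
LT 206: heading 315 -> 161
FD 9: (0,0) -> (-8.51,2.93) [heading=161, draw]
RT 301: heading 161 -> 220
FD 17: (-8.51,2.93) -> (-21.532,-7.997) [heading=220, draw]
RT 90: heading 220 -> 130
PD: pen down
FD 16: (-21.532,-7.997) -> (-31.817,4.259) [heading=130, draw]
Final: pos=(-31.817,4.259), heading=130, 3 segment(s) drawn

Answer: 130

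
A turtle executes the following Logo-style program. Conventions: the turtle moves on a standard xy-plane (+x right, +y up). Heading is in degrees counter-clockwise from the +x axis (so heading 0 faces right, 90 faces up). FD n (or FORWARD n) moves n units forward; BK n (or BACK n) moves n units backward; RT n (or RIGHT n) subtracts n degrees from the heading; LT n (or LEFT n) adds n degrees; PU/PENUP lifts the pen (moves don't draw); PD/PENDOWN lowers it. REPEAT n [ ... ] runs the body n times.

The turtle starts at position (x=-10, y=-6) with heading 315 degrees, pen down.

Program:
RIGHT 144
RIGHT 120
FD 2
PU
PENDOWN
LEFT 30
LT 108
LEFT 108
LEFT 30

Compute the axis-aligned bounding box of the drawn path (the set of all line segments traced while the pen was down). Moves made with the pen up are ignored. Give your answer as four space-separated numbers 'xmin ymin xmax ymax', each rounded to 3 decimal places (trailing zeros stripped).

Answer: -10 -6 -8.741 -4.446

Derivation:
Executing turtle program step by step:
Start: pos=(-10,-6), heading=315, pen down
RT 144: heading 315 -> 171
RT 120: heading 171 -> 51
FD 2: (-10,-6) -> (-8.741,-4.446) [heading=51, draw]
PU: pen up
PD: pen down
LT 30: heading 51 -> 81
LT 108: heading 81 -> 189
LT 108: heading 189 -> 297
LT 30: heading 297 -> 327
Final: pos=(-8.741,-4.446), heading=327, 1 segment(s) drawn

Segment endpoints: x in {-10, -8.741}, y in {-6, -4.446}
xmin=-10, ymin=-6, xmax=-8.741, ymax=-4.446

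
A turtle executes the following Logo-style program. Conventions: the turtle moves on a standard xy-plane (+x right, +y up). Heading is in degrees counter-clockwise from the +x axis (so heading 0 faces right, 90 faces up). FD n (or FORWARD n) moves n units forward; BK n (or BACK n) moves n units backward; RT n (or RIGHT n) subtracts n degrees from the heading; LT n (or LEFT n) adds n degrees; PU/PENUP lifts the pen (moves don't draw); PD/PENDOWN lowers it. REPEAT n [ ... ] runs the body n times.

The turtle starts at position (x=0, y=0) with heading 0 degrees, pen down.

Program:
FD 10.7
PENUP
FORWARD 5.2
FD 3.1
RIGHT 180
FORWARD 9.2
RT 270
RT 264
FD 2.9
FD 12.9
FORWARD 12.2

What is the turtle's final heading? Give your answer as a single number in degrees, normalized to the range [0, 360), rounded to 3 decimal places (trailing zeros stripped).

Answer: 6

Derivation:
Executing turtle program step by step:
Start: pos=(0,0), heading=0, pen down
FD 10.7: (0,0) -> (10.7,0) [heading=0, draw]
PU: pen up
FD 5.2: (10.7,0) -> (15.9,0) [heading=0, move]
FD 3.1: (15.9,0) -> (19,0) [heading=0, move]
RT 180: heading 0 -> 180
FD 9.2: (19,0) -> (9.8,0) [heading=180, move]
RT 270: heading 180 -> 270
RT 264: heading 270 -> 6
FD 2.9: (9.8,0) -> (12.684,0.303) [heading=6, move]
FD 12.9: (12.684,0.303) -> (25.513,1.652) [heading=6, move]
FD 12.2: (25.513,1.652) -> (37.647,2.927) [heading=6, move]
Final: pos=(37.647,2.927), heading=6, 1 segment(s) drawn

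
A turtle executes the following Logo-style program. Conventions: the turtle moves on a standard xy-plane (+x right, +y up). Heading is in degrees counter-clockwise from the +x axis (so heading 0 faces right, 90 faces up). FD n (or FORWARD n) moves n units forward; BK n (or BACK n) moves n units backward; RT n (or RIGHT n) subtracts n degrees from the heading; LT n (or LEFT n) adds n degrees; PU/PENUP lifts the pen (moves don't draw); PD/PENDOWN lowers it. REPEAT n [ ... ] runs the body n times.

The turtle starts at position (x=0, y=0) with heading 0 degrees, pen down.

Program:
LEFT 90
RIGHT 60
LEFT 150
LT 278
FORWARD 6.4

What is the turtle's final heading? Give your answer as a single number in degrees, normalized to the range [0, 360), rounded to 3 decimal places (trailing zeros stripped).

Answer: 98

Derivation:
Executing turtle program step by step:
Start: pos=(0,0), heading=0, pen down
LT 90: heading 0 -> 90
RT 60: heading 90 -> 30
LT 150: heading 30 -> 180
LT 278: heading 180 -> 98
FD 6.4: (0,0) -> (-0.891,6.338) [heading=98, draw]
Final: pos=(-0.891,6.338), heading=98, 1 segment(s) drawn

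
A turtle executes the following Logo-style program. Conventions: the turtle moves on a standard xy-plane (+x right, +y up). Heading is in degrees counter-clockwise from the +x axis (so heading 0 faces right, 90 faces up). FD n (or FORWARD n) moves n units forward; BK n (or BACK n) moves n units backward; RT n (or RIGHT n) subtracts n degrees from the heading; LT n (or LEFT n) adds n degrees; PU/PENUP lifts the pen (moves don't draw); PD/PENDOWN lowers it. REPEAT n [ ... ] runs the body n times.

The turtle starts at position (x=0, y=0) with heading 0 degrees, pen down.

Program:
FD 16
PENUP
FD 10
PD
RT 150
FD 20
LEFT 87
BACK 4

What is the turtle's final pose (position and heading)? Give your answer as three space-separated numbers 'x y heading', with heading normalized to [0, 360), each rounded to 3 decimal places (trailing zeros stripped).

Answer: 6.864 -6.436 297

Derivation:
Executing turtle program step by step:
Start: pos=(0,0), heading=0, pen down
FD 16: (0,0) -> (16,0) [heading=0, draw]
PU: pen up
FD 10: (16,0) -> (26,0) [heading=0, move]
PD: pen down
RT 150: heading 0 -> 210
FD 20: (26,0) -> (8.679,-10) [heading=210, draw]
LT 87: heading 210 -> 297
BK 4: (8.679,-10) -> (6.864,-6.436) [heading=297, draw]
Final: pos=(6.864,-6.436), heading=297, 3 segment(s) drawn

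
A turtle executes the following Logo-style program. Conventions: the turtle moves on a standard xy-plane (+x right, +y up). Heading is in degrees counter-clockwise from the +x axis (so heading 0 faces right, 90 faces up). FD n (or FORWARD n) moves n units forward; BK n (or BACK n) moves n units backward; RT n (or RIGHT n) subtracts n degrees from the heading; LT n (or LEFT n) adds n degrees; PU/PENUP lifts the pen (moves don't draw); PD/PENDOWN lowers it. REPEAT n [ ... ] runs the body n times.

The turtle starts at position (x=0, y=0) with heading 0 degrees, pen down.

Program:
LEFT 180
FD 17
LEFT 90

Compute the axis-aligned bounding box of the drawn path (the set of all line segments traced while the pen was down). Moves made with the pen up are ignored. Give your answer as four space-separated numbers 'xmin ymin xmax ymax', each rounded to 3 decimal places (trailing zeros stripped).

Executing turtle program step by step:
Start: pos=(0,0), heading=0, pen down
LT 180: heading 0 -> 180
FD 17: (0,0) -> (-17,0) [heading=180, draw]
LT 90: heading 180 -> 270
Final: pos=(-17,0), heading=270, 1 segment(s) drawn

Segment endpoints: x in {-17, 0}, y in {0, 0}
xmin=-17, ymin=0, xmax=0, ymax=0

Answer: -17 0 0 0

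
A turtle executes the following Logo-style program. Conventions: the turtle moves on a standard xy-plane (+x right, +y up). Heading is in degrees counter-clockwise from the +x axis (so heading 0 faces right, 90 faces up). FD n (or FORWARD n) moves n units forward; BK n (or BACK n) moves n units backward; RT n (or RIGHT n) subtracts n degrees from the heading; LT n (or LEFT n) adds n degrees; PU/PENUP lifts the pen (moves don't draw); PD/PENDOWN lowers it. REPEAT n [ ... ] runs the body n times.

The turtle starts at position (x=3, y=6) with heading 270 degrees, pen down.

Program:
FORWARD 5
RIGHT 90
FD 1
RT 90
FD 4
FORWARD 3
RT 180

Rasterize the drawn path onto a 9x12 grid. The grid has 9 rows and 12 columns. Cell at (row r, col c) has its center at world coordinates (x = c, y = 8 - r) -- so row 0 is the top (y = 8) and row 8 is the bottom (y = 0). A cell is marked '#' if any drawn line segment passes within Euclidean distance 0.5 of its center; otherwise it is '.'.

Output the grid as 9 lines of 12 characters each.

Answer: ..#.........
..#.........
..##........
..##........
..##........
..##........
..##........
..##........
............

Derivation:
Segment 0: (3,6) -> (3,1)
Segment 1: (3,1) -> (2,1)
Segment 2: (2,1) -> (2,5)
Segment 3: (2,5) -> (2,8)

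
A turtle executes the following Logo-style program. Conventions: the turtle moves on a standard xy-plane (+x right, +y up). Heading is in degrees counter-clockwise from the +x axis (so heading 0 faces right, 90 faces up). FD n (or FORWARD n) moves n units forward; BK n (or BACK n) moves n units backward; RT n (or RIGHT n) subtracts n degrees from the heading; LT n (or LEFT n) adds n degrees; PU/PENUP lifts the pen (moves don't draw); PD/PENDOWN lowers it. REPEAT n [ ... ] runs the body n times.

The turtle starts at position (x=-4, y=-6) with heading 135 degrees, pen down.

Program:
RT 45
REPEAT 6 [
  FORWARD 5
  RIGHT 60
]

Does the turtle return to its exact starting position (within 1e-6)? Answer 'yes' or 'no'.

Executing turtle program step by step:
Start: pos=(-4,-6), heading=135, pen down
RT 45: heading 135 -> 90
REPEAT 6 [
  -- iteration 1/6 --
  FD 5: (-4,-6) -> (-4,-1) [heading=90, draw]
  RT 60: heading 90 -> 30
  -- iteration 2/6 --
  FD 5: (-4,-1) -> (0.33,1.5) [heading=30, draw]
  RT 60: heading 30 -> 330
  -- iteration 3/6 --
  FD 5: (0.33,1.5) -> (4.66,-1) [heading=330, draw]
  RT 60: heading 330 -> 270
  -- iteration 4/6 --
  FD 5: (4.66,-1) -> (4.66,-6) [heading=270, draw]
  RT 60: heading 270 -> 210
  -- iteration 5/6 --
  FD 5: (4.66,-6) -> (0.33,-8.5) [heading=210, draw]
  RT 60: heading 210 -> 150
  -- iteration 6/6 --
  FD 5: (0.33,-8.5) -> (-4,-6) [heading=150, draw]
  RT 60: heading 150 -> 90
]
Final: pos=(-4,-6), heading=90, 6 segment(s) drawn

Start position: (-4, -6)
Final position: (-4, -6)
Distance = 0; < 1e-6 -> CLOSED

Answer: yes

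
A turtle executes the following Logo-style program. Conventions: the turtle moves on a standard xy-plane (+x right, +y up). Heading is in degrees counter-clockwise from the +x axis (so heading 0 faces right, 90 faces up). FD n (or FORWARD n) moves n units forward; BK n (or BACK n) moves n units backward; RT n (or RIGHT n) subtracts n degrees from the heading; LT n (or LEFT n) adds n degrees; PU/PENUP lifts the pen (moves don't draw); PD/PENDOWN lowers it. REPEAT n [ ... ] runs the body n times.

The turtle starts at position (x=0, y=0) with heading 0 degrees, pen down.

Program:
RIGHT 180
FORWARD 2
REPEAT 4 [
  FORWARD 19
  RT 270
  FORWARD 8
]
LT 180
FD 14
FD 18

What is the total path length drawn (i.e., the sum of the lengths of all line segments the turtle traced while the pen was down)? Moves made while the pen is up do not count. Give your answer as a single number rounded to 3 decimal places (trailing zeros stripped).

Executing turtle program step by step:
Start: pos=(0,0), heading=0, pen down
RT 180: heading 0 -> 180
FD 2: (0,0) -> (-2,0) [heading=180, draw]
REPEAT 4 [
  -- iteration 1/4 --
  FD 19: (-2,0) -> (-21,0) [heading=180, draw]
  RT 270: heading 180 -> 270
  FD 8: (-21,0) -> (-21,-8) [heading=270, draw]
  -- iteration 2/4 --
  FD 19: (-21,-8) -> (-21,-27) [heading=270, draw]
  RT 270: heading 270 -> 0
  FD 8: (-21,-27) -> (-13,-27) [heading=0, draw]
  -- iteration 3/4 --
  FD 19: (-13,-27) -> (6,-27) [heading=0, draw]
  RT 270: heading 0 -> 90
  FD 8: (6,-27) -> (6,-19) [heading=90, draw]
  -- iteration 4/4 --
  FD 19: (6,-19) -> (6,0) [heading=90, draw]
  RT 270: heading 90 -> 180
  FD 8: (6,0) -> (-2,0) [heading=180, draw]
]
LT 180: heading 180 -> 0
FD 14: (-2,0) -> (12,0) [heading=0, draw]
FD 18: (12,0) -> (30,0) [heading=0, draw]
Final: pos=(30,0), heading=0, 11 segment(s) drawn

Segment lengths:
  seg 1: (0,0) -> (-2,0), length = 2
  seg 2: (-2,0) -> (-21,0), length = 19
  seg 3: (-21,0) -> (-21,-8), length = 8
  seg 4: (-21,-8) -> (-21,-27), length = 19
  seg 5: (-21,-27) -> (-13,-27), length = 8
  seg 6: (-13,-27) -> (6,-27), length = 19
  seg 7: (6,-27) -> (6,-19), length = 8
  seg 8: (6,-19) -> (6,0), length = 19
  seg 9: (6,0) -> (-2,0), length = 8
  seg 10: (-2,0) -> (12,0), length = 14
  seg 11: (12,0) -> (30,0), length = 18
Total = 142

Answer: 142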